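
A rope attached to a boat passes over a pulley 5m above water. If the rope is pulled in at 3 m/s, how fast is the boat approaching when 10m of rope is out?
2√3 ≈ 3.464 m/s

rope² = x² + 5²
x = √(10² - 5²) = 5√3
dx/dt = (rope/x) · d(rope)/dt = (10/(5√3)) · (-3) = -2√3 m/s
The boat approaches at 2√3 ≈ 3.464 m/s.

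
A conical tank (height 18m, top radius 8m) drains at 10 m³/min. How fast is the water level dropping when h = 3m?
45/(8π) ≈ 1.79 m/min

r/h = 8/18, so r = (4/9)h
V = (1/3)πr²h = (1/3)π((4/9)h)²h = (16/243)πh³
dV/dh = (16/81)πh²
dh/dt = (dV/dt)/(dV/dh) = -10/((16/81)π·3²) = -45/(8π) m/min
The level is dropping at 45/(8π) ≈ 1.79 m/min.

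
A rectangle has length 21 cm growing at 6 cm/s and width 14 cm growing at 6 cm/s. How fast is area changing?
210 cm²/s

A = lw
dA/dt = w·dl/dt + l·dw/dt = 14·6 + 21·6 = 210 cm²/s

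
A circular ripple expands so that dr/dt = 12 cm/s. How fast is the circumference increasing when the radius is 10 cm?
24π cm/s

C = 2πr
dC/dt = 2π · dr/dt = 2π · 12 = 24π cm/s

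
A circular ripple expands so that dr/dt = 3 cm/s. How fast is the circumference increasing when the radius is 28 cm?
6π cm/s

C = 2πr
dC/dt = 2π · dr/dt = 2π · 3 = 6π cm/s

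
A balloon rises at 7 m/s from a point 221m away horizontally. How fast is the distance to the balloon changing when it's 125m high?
875√64466/64466 ≈ 3.446 m/s

z² = 221² + y²
z = √(221² + 125²) = √64466
dz/dt = y/z · dy/dt = 125/√64466 · 7 = 875√64466/64466 ≈ 3.446 m/s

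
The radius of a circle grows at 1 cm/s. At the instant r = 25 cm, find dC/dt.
2π cm/s

C = 2πr
dC/dt = 2π · dr/dt = 2π · 1 = 2π cm/s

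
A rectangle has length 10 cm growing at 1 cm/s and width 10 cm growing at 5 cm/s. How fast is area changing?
60 cm²/s

A = lw
dA/dt = w·dl/dt + l·dw/dt = 10·1 + 10·5 = 60 cm²/s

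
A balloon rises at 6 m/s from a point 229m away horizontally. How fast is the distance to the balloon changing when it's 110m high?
660√64541/64541 ≈ 2.598 m/s

z² = 229² + y²
z = √(229² + 110²) = √64541
dz/dt = y/z · dy/dt = 110/√64541 · 6 = 660√64541/64541 ≈ 2.598 m/s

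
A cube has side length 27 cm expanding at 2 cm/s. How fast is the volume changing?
4374 cm³/s

V = s³
dV/dt = 3s² · ds/dt = 3·27²·2 = 4374 cm³/s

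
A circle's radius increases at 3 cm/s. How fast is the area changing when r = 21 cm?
126π cm²/s

A = πr²
dA/dt = 2πr · dr/dt = 2π(21)(3) = 126π cm²/s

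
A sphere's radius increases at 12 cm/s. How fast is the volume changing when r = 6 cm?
1728π cm³/s

V = (4/3)πr³
dV/dt = dV/dr · dr/dt = 4πr² · 12
At r = 6: dV/dt = 1728π cm³/s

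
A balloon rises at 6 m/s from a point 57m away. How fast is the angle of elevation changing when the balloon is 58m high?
0.051716 rad/s

tan(θ) = y/57
sec²(θ) · dθ/dt = (1/57) · dy/dt
dθ/dt = cos²(θ)/57 · 6 = 57/(57² + 58²) · 6
dθ/dt = 0.051716 rad/s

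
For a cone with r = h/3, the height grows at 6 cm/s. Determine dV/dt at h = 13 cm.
338π/3 cm³/s

V = (1/3)π(h/3)²h = πh³/27
dV/dt = πh²/9 · 6
At h = 13: dV/dt = 338π/3 cm³/s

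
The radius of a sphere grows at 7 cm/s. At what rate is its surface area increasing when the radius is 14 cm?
784π cm²/s

S = 4πr²
dS/dt = dS/dr · dr/dt = 8πr · 7
At r = 14: dS/dt = 784π cm²/s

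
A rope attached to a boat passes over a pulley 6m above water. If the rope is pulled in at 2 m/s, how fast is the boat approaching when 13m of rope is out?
26√133/133 ≈ 2.254 m/s

rope² = x² + 6²
x = √(13² - 6²) = √133
dx/dt = (rope/x) · d(rope)/dt = (13/√133) · (-2) = -26√133/133 m/s
The boat approaches at 26√133/133 ≈ 2.254 m/s.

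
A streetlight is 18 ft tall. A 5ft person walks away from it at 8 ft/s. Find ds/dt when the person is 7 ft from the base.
40/13 ft/s

By similar triangles: 18/(x+s) = 5/s
Solving: s = 5x/13
ds/dt = 5/13 · dx/dt = 5/13 · 8 = 40/13 ft/s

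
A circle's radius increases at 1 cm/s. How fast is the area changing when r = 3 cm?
6π cm²/s

A = πr²
dA/dt = 2πr · dr/dt = 2π(3)(1) = 6π cm²/s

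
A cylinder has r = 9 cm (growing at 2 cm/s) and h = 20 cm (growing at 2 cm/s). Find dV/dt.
882π cm³/s

V = πr²h
dV/dt = 2πrh·dr/dt + πr²·dh/dt
= 2π(9)(20)(2) + π(9)²(2)
= 882π cm³/s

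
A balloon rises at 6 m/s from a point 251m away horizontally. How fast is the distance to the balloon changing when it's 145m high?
435√84026/42013 ≈ 3.001 m/s

z² = 251² + y²
z = √(251² + 145²) = √84026
dz/dt = y/z · dy/dt = 145/√84026 · 6 = 435√84026/42013 ≈ 3.001 m/s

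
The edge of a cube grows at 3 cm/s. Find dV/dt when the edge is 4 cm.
144 cm³/s

V = s³
dV/dt = 3s² · ds/dt = 3·4²·3 = 144 cm³/s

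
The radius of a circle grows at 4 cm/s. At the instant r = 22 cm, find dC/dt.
8π cm/s

C = 2πr
dC/dt = 2π · dr/dt = 2π · 4 = 8π cm/s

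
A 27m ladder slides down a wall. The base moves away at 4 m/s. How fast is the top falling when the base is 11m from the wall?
11√38/38 ≈ 1.784 m/s

x² + y² = 27²
2x·dx/dt + 2y·dy/dt = 0
dy/dt = -x/y · dx/dt = -11/(4√38) · 4 = -11√38/38 m/s
The top is descending at 11√38/38 ≈ 1.784 m/s.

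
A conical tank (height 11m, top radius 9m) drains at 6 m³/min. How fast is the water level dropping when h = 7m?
242/(1323π) ≈ 0.05822 m/min

r/h = 9/11, so r = (9/11)h
V = (1/3)πr²h = (1/3)π((9/11)h)²h = (27/121)πh³
dV/dh = (81/121)πh²
dh/dt = (dV/dt)/(dV/dh) = -6/((81/121)π·7²) = -242/(1323π) m/min
The level is dropping at 242/(1323π) ≈ 0.05822 m/min.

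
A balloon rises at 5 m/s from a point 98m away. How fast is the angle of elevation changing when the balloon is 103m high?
0.024242 rad/s

tan(θ) = y/98
sec²(θ) · dθ/dt = (1/98) · dy/dt
dθ/dt = cos²(θ)/98 · 5 = 98/(98² + 103²) · 5
dθ/dt = 0.024242 rad/s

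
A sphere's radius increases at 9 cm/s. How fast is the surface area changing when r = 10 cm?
720π cm²/s

S = 4πr²
dS/dt = dS/dr · dr/dt = 8πr · 9
At r = 10: dS/dt = 720π cm²/s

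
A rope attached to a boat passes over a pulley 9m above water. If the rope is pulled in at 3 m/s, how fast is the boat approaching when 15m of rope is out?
15/4 = 3.75 m/s

rope² = x² + 9²
x = √(15² - 9²) = 12
dx/dt = (rope/x) · d(rope)/dt = (15/12) · (-3) = -15/4 m/s
The boat approaches at 15/4 = 3.75 m/s.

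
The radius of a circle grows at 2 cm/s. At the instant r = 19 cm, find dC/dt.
4π cm/s

C = 2πr
dC/dt = 2π · dr/dt = 2π · 2 = 4π cm/s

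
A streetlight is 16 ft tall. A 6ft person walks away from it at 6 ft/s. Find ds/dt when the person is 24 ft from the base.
18/5 ft/s

By similar triangles: 16/(x+s) = 6/s
Solving: s = 6x/10
ds/dt = 6/10 · dx/dt = 3/5 · 6 = 18/5 ft/s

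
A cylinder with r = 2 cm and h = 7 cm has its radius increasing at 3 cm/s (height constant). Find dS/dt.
66π cm²/s

S = 2πrh + 2πr² (lateral + bases)
dS/dt = (2πh + 4πr)·dr/dt = (2π·7 + 4π·2)·3
= 66π cm²/s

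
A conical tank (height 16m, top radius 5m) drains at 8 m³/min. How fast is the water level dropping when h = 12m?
128/(225π) ≈ 0.1811 m/min

r/h = 5/16, so r = (5/16)h
V = (1/3)πr²h = (1/3)π((5/16)h)²h = (25/768)πh³
dV/dh = (25/256)πh²
dh/dt = (dV/dt)/(dV/dh) = -8/((25/256)π·12²) = -128/(225π) m/min
The level is dropping at 128/(225π) ≈ 0.1811 m/min.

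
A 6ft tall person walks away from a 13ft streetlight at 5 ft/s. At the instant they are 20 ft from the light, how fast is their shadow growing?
30/7 ft/s

By similar triangles: 13/(x+s) = 6/s
Solving: s = 6x/7
ds/dt = 6/7 · dx/dt = 6/7 · 5 = 30/7 ft/s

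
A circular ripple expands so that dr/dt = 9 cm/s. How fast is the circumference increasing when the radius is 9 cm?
18π cm/s

C = 2πr
dC/dt = 2π · dr/dt = 2π · 9 = 18π cm/s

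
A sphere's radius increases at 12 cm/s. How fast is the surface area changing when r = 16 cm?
1536π cm²/s

S = 4πr²
dS/dt = dS/dr · dr/dt = 8πr · 12
At r = 16: dS/dt = 1536π cm²/s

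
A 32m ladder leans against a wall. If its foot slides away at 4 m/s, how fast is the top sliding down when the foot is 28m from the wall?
28√15/15 ≈ 7.23 m/s

x² + y² = 32²
2x·dx/dt + 2y·dy/dt = 0
dy/dt = -x/y · dx/dt = -28/(4√15) · 4 = -28√15/15 m/s
The top is descending at 28√15/15 ≈ 7.23 m/s.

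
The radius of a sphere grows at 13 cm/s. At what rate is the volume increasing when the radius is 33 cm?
56628π cm³/s

V = (4/3)πr³
dV/dt = dV/dr · dr/dt = 4πr² · 13
At r = 33: dV/dt = 56628π cm³/s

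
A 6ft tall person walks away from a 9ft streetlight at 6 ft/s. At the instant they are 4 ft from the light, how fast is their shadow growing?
12 ft/s

By similar triangles: 9/(x+s) = 6/s
Solving: s = 6x/3
ds/dt = 6/3 · dx/dt = 2 · 6 = 12 ft/s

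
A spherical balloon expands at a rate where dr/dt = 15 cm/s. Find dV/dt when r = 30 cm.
54000π cm³/s

V = (4/3)πr³
dV/dt = dV/dr · dr/dt = 4πr² · 15
At r = 30: dV/dt = 54000π cm³/s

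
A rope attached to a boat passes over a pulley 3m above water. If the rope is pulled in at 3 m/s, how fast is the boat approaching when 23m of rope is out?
69√130/260 ≈ 3.026 m/s

rope² = x² + 3²
x = √(23² - 3²) = 2√130
dx/dt = (rope/x) · d(rope)/dt = (23/(2√130)) · (-3) = -69√130/260 m/s
The boat approaches at 69√130/260 ≈ 3.026 m/s.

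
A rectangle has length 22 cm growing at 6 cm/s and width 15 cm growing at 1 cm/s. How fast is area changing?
112 cm²/s

A = lw
dA/dt = w·dl/dt + l·dw/dt = 15·6 + 22·1 = 112 cm²/s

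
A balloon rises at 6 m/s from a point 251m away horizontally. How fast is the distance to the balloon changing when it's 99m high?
297√72802/36401 ≈ 2.201 m/s

z² = 251² + y²
z = √(251² + 99²) = √72802
dz/dt = y/z · dy/dt = 99/√72802 · 6 = 297√72802/36401 ≈ 2.201 m/s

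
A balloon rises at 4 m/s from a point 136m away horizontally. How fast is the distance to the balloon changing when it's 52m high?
52√53/265 ≈ 1.429 m/s

z² = 136² + y²
z = √(136² + 52²) = 20√53
dz/dt = y/z · dy/dt = 52/(20√53) · 4 = 52√53/265 ≈ 1.429 m/s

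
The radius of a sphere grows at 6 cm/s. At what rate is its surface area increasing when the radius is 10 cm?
480π cm²/s

S = 4πr²
dS/dt = dS/dr · dr/dt = 8πr · 6
At r = 10: dS/dt = 480π cm²/s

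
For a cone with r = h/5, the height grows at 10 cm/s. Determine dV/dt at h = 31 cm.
1922π/5 cm³/s

V = (1/3)π(h/5)²h = πh³/75
dV/dt = πh²/25 · 10
At h = 31: dV/dt = 1922π/5 cm³/s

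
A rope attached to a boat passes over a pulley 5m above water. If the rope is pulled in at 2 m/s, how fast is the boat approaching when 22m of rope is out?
44√51/153 ≈ 2.054 m/s

rope² = x² + 5²
x = √(22² - 5²) = 3√51
dx/dt = (rope/x) · d(rope)/dt = (22/(3√51)) · (-2) = -44√51/153 m/s
The boat approaches at 44√51/153 ≈ 2.054 m/s.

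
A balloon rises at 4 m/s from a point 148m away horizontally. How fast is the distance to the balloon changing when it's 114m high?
228√349/1745 ≈ 2.441 m/s

z² = 148² + y²
z = √(148² + 114²) = 10√349
dz/dt = y/z · dy/dt = 114/(10√349) · 4 = 228√349/1745 ≈ 2.441 m/s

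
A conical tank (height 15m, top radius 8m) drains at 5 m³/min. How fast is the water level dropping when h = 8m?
1125/(4096π) ≈ 0.08743 m/min

r/h = 8/15, so r = (8/15)h
V = (1/3)πr²h = (1/3)π((8/15)h)²h = (64/675)πh³
dV/dh = (64/225)πh²
dh/dt = (dV/dt)/(dV/dh) = -5/((64/225)π·8²) = -1125/(4096π) m/min
The level is dropping at 1125/(4096π) ≈ 0.08743 m/min.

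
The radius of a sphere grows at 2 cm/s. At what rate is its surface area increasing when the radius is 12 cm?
192π cm²/s

S = 4πr²
dS/dt = dS/dr · dr/dt = 8πr · 2
At r = 12: dS/dt = 192π cm²/s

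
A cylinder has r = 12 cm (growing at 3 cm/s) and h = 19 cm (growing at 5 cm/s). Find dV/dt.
2088π cm³/s

V = πr²h
dV/dt = 2πrh·dr/dt + πr²·dh/dt
= 2π(12)(19)(3) + π(12)²(5)
= 2088π cm³/s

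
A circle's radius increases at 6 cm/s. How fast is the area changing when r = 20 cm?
240π cm²/s

A = πr²
dA/dt = 2πr · dr/dt = 2π(20)(6) = 240π cm²/s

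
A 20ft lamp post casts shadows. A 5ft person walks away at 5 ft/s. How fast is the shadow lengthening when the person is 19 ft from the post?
5/3 ft/s

By similar triangles: 20/(x+s) = 5/s
Solving: s = 5x/15
ds/dt = 5/15 · dx/dt = 1/3 · 5 = 5/3 ft/s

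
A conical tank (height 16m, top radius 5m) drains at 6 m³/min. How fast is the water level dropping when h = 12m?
32/(75π) ≈ 0.1358 m/min

r/h = 5/16, so r = (5/16)h
V = (1/3)πr²h = (1/3)π((5/16)h)²h = (25/768)πh³
dV/dh = (25/256)πh²
dh/dt = (dV/dt)/(dV/dh) = -6/((25/256)π·12²) = -32/(75π) m/min
The level is dropping at 32/(75π) ≈ 0.1358 m/min.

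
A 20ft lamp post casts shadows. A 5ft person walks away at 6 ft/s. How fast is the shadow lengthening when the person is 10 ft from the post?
2 ft/s

By similar triangles: 20/(x+s) = 5/s
Solving: s = 5x/15
ds/dt = 5/15 · dx/dt = 1/3 · 6 = 2 ft/s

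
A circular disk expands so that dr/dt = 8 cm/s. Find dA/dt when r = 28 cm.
448π cm²/s

A = πr²
dA/dt = 2πr · dr/dt = 2π(28)(8) = 448π cm²/s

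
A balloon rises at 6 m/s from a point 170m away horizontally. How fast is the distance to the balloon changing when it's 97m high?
582√38309/38309 ≈ 2.974 m/s

z² = 170² + y²
z = √(170² + 97²) = √38309
dz/dt = y/z · dy/dt = 97/√38309 · 6 = 582√38309/38309 ≈ 2.974 m/s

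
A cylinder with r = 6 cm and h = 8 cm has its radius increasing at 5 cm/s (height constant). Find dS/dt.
200π cm²/s

S = 2πrh + 2πr² (lateral + bases)
dS/dt = (2πh + 4πr)·dr/dt = (2π·8 + 4π·6)·5
= 200π cm²/s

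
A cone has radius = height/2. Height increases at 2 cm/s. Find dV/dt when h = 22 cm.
242π cm³/s

V = (1/3)π(h/2)²h = πh³/12
dV/dt = πh²/4 · 2
At h = 22: dV/dt = 242π cm³/s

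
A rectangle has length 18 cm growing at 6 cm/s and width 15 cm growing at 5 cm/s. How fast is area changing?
180 cm²/s

A = lw
dA/dt = w·dl/dt + l·dw/dt = 15·6 + 18·5 = 180 cm²/s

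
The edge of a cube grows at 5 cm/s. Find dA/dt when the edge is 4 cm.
240 cm²/s

A = 6s²
dA/dt = 12s · ds/dt = 12·4·5 = 240 cm²/s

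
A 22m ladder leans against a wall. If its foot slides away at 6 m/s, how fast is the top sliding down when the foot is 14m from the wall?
7√2/2 ≈ 4.95 m/s

x² + y² = 22²
2x·dx/dt + 2y·dy/dt = 0
dy/dt = -x/y · dx/dt = -14/(12√2) · 6 = -7√2/2 m/s
The top is descending at 7√2/2 ≈ 4.95 m/s.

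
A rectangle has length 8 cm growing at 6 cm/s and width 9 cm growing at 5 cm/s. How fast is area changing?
94 cm²/s

A = lw
dA/dt = w·dl/dt + l·dw/dt = 9·6 + 8·5 = 94 cm²/s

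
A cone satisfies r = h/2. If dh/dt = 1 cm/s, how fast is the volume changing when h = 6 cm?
9π cm³/s

V = (1/3)π(h/2)²h = πh³/12
dV/dt = πh²/4 · 1
At h = 6: dV/dt = 9π cm³/s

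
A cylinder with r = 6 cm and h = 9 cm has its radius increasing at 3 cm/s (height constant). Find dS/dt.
126π cm²/s

S = 2πrh + 2πr² (lateral + bases)
dS/dt = (2πh + 4πr)·dr/dt = (2π·9 + 4π·6)·3
= 126π cm²/s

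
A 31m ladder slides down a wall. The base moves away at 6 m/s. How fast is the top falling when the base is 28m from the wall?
56√177/59 ≈ 12.63 m/s

x² + y² = 31²
2x·dx/dt + 2y·dy/dt = 0
dy/dt = -x/y · dx/dt = -28/√177 · 6 = -56√177/59 m/s
The top is descending at 56√177/59 ≈ 12.63 m/s.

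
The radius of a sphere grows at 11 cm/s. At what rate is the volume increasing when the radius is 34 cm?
50864π cm³/s

V = (4/3)πr³
dV/dt = dV/dr · dr/dt = 4πr² · 11
At r = 34: dV/dt = 50864π cm³/s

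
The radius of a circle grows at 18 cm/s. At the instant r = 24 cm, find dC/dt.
36π cm/s

C = 2πr
dC/dt = 2π · dr/dt = 2π · 18 = 36π cm/s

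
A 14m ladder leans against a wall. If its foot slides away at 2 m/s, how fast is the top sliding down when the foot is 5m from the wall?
10√19/57 ≈ 0.7647 m/s

x² + y² = 14²
2x·dx/dt + 2y·dy/dt = 0
dy/dt = -x/y · dx/dt = -5/(3√19) · 2 = -10√19/57 m/s
The top is descending at 10√19/57 ≈ 0.7647 m/s.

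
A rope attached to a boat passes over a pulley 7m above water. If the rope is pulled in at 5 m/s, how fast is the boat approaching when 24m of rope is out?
120√527/527 ≈ 5.227 m/s

rope² = x² + 7²
x = √(24² - 7²) = √527
dx/dt = (rope/x) · d(rope)/dt = (24/√527) · (-5) = -120√527/527 m/s
The boat approaches at 120√527/527 ≈ 5.227 m/s.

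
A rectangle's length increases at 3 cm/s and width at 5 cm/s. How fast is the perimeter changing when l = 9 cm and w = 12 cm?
16 cm/s

P = 2(l + w)
dP/dt = 2(dl/dt + dw/dt) = 2(3 + 5) = 16 cm/s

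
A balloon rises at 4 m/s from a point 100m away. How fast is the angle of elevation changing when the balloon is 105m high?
0.019025 rad/s

tan(θ) = y/100
sec²(θ) · dθ/dt = (1/100) · dy/dt
dθ/dt = cos²(θ)/100 · 4 = 100/(100² + 105²) · 4
dθ/dt = 0.019025 rad/s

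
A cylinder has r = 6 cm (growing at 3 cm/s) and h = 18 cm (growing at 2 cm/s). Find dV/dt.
720π cm³/s

V = πr²h
dV/dt = 2πrh·dr/dt + πr²·dh/dt
= 2π(6)(18)(3) + π(6)²(2)
= 720π cm³/s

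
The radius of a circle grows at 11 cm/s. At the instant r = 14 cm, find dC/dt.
22π cm/s

C = 2πr
dC/dt = 2π · dr/dt = 2π · 11 = 22π cm/s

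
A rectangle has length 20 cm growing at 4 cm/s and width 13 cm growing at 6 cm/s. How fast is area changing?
172 cm²/s

A = lw
dA/dt = w·dl/dt + l·dw/dt = 13·4 + 20·6 = 172 cm²/s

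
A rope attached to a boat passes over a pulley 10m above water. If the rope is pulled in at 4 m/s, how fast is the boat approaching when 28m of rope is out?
56√19/57 ≈ 4.282 m/s

rope² = x² + 10²
x = √(28² - 10²) = 6√19
dx/dt = (rope/x) · d(rope)/dt = (28/(6√19)) · (-4) = -56√19/57 m/s
The boat approaches at 56√19/57 ≈ 4.282 m/s.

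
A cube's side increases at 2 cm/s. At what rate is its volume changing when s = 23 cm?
3174 cm³/s

V = s³
dV/dt = 3s² · ds/dt = 3·23²·2 = 3174 cm³/s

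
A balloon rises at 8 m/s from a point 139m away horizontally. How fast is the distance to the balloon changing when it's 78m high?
624√25405/25405 ≈ 3.915 m/s

z² = 139² + y²
z = √(139² + 78²) = √25405
dz/dt = y/z · dy/dt = 78/√25405 · 8 = 624√25405/25405 ≈ 3.915 m/s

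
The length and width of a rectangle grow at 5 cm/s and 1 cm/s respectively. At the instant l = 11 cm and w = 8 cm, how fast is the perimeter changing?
12 cm/s

P = 2(l + w)
dP/dt = 2(dl/dt + dw/dt) = 2(5 + 1) = 12 cm/s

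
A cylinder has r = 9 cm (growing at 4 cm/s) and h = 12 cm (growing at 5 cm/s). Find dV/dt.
1269π cm³/s

V = πr²h
dV/dt = 2πrh·dr/dt + πr²·dh/dt
= 2π(9)(12)(4) + π(9)²(5)
= 1269π cm³/s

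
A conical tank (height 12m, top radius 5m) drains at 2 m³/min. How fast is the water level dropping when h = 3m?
32/(25π) ≈ 0.4074 m/min

r/h = 5/12, so r = (5/12)h
V = (1/3)πr²h = (1/3)π((5/12)h)²h = (25/432)πh³
dV/dh = (25/144)πh²
dh/dt = (dV/dt)/(dV/dh) = -2/((25/144)π·3²) = -32/(25π) m/min
The level is dropping at 32/(25π) ≈ 0.4074 m/min.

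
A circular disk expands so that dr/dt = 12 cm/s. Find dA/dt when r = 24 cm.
576π cm²/s

A = πr²
dA/dt = 2πr · dr/dt = 2π(24)(12) = 576π cm²/s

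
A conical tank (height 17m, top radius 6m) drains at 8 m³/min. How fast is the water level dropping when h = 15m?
578/(2025π) ≈ 0.09086 m/min

r/h = 6/17, so r = (6/17)h
V = (1/3)πr²h = (1/3)π((6/17)h)²h = (12/289)πh³
dV/dh = (36/289)πh²
dh/dt = (dV/dt)/(dV/dh) = -8/((36/289)π·15²) = -578/(2025π) m/min
The level is dropping at 578/(2025π) ≈ 0.09086 m/min.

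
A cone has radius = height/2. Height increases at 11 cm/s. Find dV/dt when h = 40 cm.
4400π cm³/s

V = (1/3)π(h/2)²h = πh³/12
dV/dt = πh²/4 · 11
At h = 40: dV/dt = 4400π cm³/s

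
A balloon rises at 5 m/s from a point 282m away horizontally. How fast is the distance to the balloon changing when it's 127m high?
635√95653/95653 ≈ 2.053 m/s

z² = 282² + y²
z = √(282² + 127²) = √95653
dz/dt = y/z · dy/dt = 127/√95653 · 5 = 635√95653/95653 ≈ 2.053 m/s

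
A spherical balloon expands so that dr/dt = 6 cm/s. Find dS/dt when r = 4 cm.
192π cm²/s

S = 4πr²
dS/dt = dS/dr · dr/dt = 8πr · 6
At r = 4: dS/dt = 192π cm²/s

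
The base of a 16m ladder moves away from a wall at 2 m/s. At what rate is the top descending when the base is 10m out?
10√39/39 ≈ 1.601 m/s

x² + y² = 16²
2x·dx/dt + 2y·dy/dt = 0
dy/dt = -x/y · dx/dt = -10/(2√39) · 2 = -10√39/39 m/s
The top is descending at 10√39/39 ≈ 1.601 m/s.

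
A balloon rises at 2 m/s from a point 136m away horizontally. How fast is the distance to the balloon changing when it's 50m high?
50√5249/5249 ≈ 0.6901 m/s

z² = 136² + y²
z = √(136² + 50²) = 2√5249
dz/dt = y/z · dy/dt = 50/(2√5249) · 2 = 50√5249/5249 ≈ 0.6901 m/s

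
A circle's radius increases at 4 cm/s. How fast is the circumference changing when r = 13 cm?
8π cm/s

C = 2πr
dC/dt = 2π · dr/dt = 2π · 4 = 8π cm/s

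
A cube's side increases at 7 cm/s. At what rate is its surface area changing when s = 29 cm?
2436 cm²/s

A = 6s²
dA/dt = 12s · ds/dt = 12·29·7 = 2436 cm²/s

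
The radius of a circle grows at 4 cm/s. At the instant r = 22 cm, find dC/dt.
8π cm/s

C = 2πr
dC/dt = 2π · dr/dt = 2π · 4 = 8π cm/s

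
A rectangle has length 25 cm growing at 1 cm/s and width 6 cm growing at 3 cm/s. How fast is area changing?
81 cm²/s

A = lw
dA/dt = w·dl/dt + l·dw/dt = 6·1 + 25·3 = 81 cm²/s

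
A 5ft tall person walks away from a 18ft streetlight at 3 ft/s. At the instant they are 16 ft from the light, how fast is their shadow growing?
15/13 ft/s

By similar triangles: 18/(x+s) = 5/s
Solving: s = 5x/13
ds/dt = 5/13 · dx/dt = 5/13 · 3 = 15/13 ft/s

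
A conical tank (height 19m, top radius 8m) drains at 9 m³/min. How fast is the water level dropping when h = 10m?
3249/(6400π) ≈ 0.1616 m/min

r/h = 8/19, so r = (8/19)h
V = (1/3)πr²h = (1/3)π((8/19)h)²h = (64/1083)πh³
dV/dh = (64/361)πh²
dh/dt = (dV/dt)/(dV/dh) = -9/((64/361)π·10²) = -3249/(6400π) m/min
The level is dropping at 3249/(6400π) ≈ 0.1616 m/min.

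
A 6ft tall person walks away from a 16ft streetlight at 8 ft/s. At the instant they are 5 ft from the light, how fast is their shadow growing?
24/5 ft/s

By similar triangles: 16/(x+s) = 6/s
Solving: s = 6x/10
ds/dt = 6/10 · dx/dt = 3/5 · 8 = 24/5 ft/s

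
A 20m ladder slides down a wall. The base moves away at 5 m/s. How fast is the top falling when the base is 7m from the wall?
35√39/117 ≈ 1.868 m/s

x² + y² = 20²
2x·dx/dt + 2y·dy/dt = 0
dy/dt = -x/y · dx/dt = -7/(3√39) · 5 = -35√39/117 m/s
The top is descending at 35√39/117 ≈ 1.868 m/s.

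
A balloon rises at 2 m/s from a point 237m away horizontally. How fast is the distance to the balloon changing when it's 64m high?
128√60265/60265 ≈ 0.5214 m/s

z² = 237² + y²
z = √(237² + 64²) = √60265
dz/dt = y/z · dy/dt = 64/√60265 · 2 = 128√60265/60265 ≈ 0.5214 m/s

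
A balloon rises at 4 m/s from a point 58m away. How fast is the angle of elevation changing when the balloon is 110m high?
0.015003 rad/s

tan(θ) = y/58
sec²(θ) · dθ/dt = (1/58) · dy/dt
dθ/dt = cos²(θ)/58 · 4 = 58/(58² + 110²) · 4
dθ/dt = 0.015003 rad/s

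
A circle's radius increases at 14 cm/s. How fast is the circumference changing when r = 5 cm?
28π cm/s

C = 2πr
dC/dt = 2π · dr/dt = 2π · 14 = 28π cm/s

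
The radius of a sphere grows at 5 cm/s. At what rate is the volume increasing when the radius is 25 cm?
12500π cm³/s

V = (4/3)πr³
dV/dt = dV/dr · dr/dt = 4πr² · 5
At r = 25: dV/dt = 12500π cm³/s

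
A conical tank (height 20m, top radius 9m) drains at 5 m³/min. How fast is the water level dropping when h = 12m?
125/(729π) ≈ 0.05458 m/min

r/h = 9/20, so r = (9/20)h
V = (1/3)πr²h = (1/3)π((9/20)h)²h = (27/400)πh³
dV/dh = (81/400)πh²
dh/dt = (dV/dt)/(dV/dh) = -5/((81/400)π·12²) = -125/(729π) m/min
The level is dropping at 125/(729π) ≈ 0.05458 m/min.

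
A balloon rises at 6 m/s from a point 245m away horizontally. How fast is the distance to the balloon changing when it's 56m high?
48√1289/1289 ≈ 1.337 m/s

z² = 245² + y²
z = √(245² + 56²) = 7√1289
dz/dt = y/z · dy/dt = 56/(7√1289) · 6 = 48√1289/1289 ≈ 1.337 m/s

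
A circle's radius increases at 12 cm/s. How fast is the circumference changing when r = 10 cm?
24π cm/s

C = 2πr
dC/dt = 2π · dr/dt = 2π · 12 = 24π cm/s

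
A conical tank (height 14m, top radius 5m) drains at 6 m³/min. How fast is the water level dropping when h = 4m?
147/(50π) ≈ 0.9358 m/min

r/h = 5/14, so r = (5/14)h
V = (1/3)πr²h = (1/3)π((5/14)h)²h = (25/588)πh³
dV/dh = (25/196)πh²
dh/dt = (dV/dt)/(dV/dh) = -6/((25/196)π·4²) = -147/(50π) m/min
The level is dropping at 147/(50π) ≈ 0.9358 m/min.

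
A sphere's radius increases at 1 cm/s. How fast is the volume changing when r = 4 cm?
64π cm³/s

V = (4/3)πr³
dV/dt = dV/dr · dr/dt = 4πr² · 1
At r = 4: dV/dt = 64π cm³/s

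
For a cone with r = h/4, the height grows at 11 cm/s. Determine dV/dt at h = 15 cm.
2475π/16 cm³/s

V = (1/3)π(h/4)²h = πh³/48
dV/dt = πh²/16 · 11
At h = 15: dV/dt = 2475π/16 cm³/s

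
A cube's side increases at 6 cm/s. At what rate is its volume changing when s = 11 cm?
2178 cm³/s

V = s³
dV/dt = 3s² · ds/dt = 3·11²·6 = 2178 cm³/s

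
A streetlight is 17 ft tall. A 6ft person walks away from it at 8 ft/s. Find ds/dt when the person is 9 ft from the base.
48/11 ft/s

By similar triangles: 17/(x+s) = 6/s
Solving: s = 6x/11
ds/dt = 6/11 · dx/dt = 6/11 · 8 = 48/11 ft/s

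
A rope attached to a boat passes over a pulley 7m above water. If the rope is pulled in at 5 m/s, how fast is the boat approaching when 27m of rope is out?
27√170/68 ≈ 5.177 m/s

rope² = x² + 7²
x = √(27² - 7²) = 2√170
dx/dt = (rope/x) · d(rope)/dt = (27/(2√170)) · (-5) = -27√170/68 m/s
The boat approaches at 27√170/68 ≈ 5.177 m/s.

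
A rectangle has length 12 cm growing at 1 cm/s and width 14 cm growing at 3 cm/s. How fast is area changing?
50 cm²/s

A = lw
dA/dt = w·dl/dt + l·dw/dt = 14·1 + 12·3 = 50 cm²/s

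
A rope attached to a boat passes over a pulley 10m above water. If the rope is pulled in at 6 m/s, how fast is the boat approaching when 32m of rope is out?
32√231/77 ≈ 6.316 m/s

rope² = x² + 10²
x = √(32² - 10²) = 2√231
dx/dt = (rope/x) · d(rope)/dt = (32/(2√231)) · (-6) = -32√231/77 m/s
The boat approaches at 32√231/77 ≈ 6.316 m/s.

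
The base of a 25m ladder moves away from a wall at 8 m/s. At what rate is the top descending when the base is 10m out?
16√21/21 ≈ 3.491 m/s

x² + y² = 25²
2x·dx/dt + 2y·dy/dt = 0
dy/dt = -x/y · dx/dt = -10/(5√21) · 8 = -16√21/21 m/s
The top is descending at 16√21/21 ≈ 3.491 m/s.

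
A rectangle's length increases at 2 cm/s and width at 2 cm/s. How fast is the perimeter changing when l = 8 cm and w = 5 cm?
8 cm/s

P = 2(l + w)
dP/dt = 2(dl/dt + dw/dt) = 2(2 + 2) = 8 cm/s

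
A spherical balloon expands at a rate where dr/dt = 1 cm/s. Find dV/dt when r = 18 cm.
1296π cm³/s

V = (4/3)πr³
dV/dt = dV/dr · dr/dt = 4πr² · 1
At r = 18: dV/dt = 1296π cm³/s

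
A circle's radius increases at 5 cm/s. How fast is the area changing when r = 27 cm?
270π cm²/s

A = πr²
dA/dt = 2πr · dr/dt = 2π(27)(5) = 270π cm²/s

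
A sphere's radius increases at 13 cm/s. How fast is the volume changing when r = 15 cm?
11700π cm³/s

V = (4/3)πr³
dV/dt = dV/dr · dr/dt = 4πr² · 13
At r = 15: dV/dt = 11700π cm³/s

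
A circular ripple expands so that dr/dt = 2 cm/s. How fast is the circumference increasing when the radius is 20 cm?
4π cm/s

C = 2πr
dC/dt = 2π · dr/dt = 2π · 2 = 4π cm/s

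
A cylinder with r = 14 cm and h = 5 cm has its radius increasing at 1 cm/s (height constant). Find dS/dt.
66π cm²/s

S = 2πrh + 2πr² (lateral + bases)
dS/dt = (2πh + 4πr)·dr/dt = (2π·5 + 4π·14)·1
= 66π cm²/s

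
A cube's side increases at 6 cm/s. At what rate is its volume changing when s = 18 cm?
5832 cm³/s

V = s³
dV/dt = 3s² · ds/dt = 3·18²·6 = 5832 cm³/s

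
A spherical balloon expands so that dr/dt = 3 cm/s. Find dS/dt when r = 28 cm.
672π cm²/s

S = 4πr²
dS/dt = dS/dr · dr/dt = 8πr · 3
At r = 28: dS/dt = 672π cm²/s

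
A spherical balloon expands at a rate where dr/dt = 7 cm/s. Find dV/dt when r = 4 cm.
448π cm³/s

V = (4/3)πr³
dV/dt = dV/dr · dr/dt = 4πr² · 7
At r = 4: dV/dt = 448π cm³/s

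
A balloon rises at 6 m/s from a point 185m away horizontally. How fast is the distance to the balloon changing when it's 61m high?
183√37946/18973 ≈ 1.879 m/s

z² = 185² + y²
z = √(185² + 61²) = √37946
dz/dt = y/z · dy/dt = 61/√37946 · 6 = 183√37946/18973 ≈ 1.879 m/s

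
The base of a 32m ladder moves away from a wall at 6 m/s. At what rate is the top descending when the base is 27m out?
162√295/295 ≈ 9.432 m/s

x² + y² = 32²
2x·dx/dt + 2y·dy/dt = 0
dy/dt = -x/y · dx/dt = -27/√295 · 6 = -162√295/295 m/s
The top is descending at 162√295/295 ≈ 9.432 m/s.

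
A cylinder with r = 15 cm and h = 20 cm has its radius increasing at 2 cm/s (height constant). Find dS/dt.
200π cm²/s

S = 2πrh + 2πr² (lateral + bases)
dS/dt = (2πh + 4πr)·dr/dt = (2π·20 + 4π·15)·2
= 200π cm²/s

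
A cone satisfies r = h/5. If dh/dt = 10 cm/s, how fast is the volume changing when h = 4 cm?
32π/5 cm³/s

V = (1/3)π(h/5)²h = πh³/75
dV/dt = πh²/25 · 10
At h = 4: dV/dt = 32π/5 cm³/s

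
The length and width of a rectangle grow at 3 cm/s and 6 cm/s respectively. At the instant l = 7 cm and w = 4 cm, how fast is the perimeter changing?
18 cm/s

P = 2(l + w)
dP/dt = 2(dl/dt + dw/dt) = 2(3 + 6) = 18 cm/s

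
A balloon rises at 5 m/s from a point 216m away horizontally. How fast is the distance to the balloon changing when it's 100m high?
125√3541/3541 ≈ 2.101 m/s

z² = 216² + y²
z = √(216² + 100²) = 4√3541
dz/dt = y/z · dy/dt = 100/(4√3541) · 5 = 125√3541/3541 ≈ 2.101 m/s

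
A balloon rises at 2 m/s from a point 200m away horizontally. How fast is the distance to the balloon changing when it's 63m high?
126√43969/43969 ≈ 0.6009 m/s

z² = 200² + y²
z = √(200² + 63²) = √43969
dz/dt = y/z · dy/dt = 63/√43969 · 2 = 126√43969/43969 ≈ 0.6009 m/s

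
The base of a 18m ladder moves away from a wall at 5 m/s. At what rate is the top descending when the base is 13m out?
13√155/31 ≈ 5.221 m/s

x² + y² = 18²
2x·dx/dt + 2y·dy/dt = 0
dy/dt = -x/y · dx/dt = -13/√155 · 5 = -13√155/31 m/s
The top is descending at 13√155/31 ≈ 5.221 m/s.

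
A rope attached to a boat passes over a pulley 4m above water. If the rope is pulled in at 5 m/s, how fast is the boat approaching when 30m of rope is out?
75√221/221 ≈ 5.045 m/s

rope² = x² + 4²
x = √(30² - 4²) = 2√221
dx/dt = (rope/x) · d(rope)/dt = (30/(2√221)) · (-5) = -75√221/221 m/s
The boat approaches at 75√221/221 ≈ 5.045 m/s.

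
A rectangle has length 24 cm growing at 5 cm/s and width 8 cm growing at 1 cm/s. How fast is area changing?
64 cm²/s

A = lw
dA/dt = w·dl/dt + l·dw/dt = 8·5 + 24·1 = 64 cm²/s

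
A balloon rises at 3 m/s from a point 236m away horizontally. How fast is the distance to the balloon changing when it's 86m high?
129√15773/15773 ≈ 1.027 m/s

z² = 236² + y²
z = √(236² + 86²) = 2√15773
dz/dt = y/z · dy/dt = 86/(2√15773) · 3 = 129√15773/15773 ≈ 1.027 m/s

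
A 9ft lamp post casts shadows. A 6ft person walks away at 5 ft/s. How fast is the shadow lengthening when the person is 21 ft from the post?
10 ft/s

By similar triangles: 9/(x+s) = 6/s
Solving: s = 6x/3
ds/dt = 6/3 · dx/dt = 2 · 5 = 10 ft/s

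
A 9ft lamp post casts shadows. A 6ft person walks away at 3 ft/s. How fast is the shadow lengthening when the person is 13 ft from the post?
6 ft/s

By similar triangles: 9/(x+s) = 6/s
Solving: s = 6x/3
ds/dt = 6/3 · dx/dt = 2 · 3 = 6 ft/s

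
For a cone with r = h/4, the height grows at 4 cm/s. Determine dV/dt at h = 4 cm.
4π cm³/s

V = (1/3)π(h/4)²h = πh³/48
dV/dt = πh²/16 · 4
At h = 4: dV/dt = 4π cm³/s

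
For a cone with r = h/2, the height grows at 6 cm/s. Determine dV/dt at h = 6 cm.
54π cm³/s

V = (1/3)π(h/2)²h = πh³/12
dV/dt = πh²/4 · 6
At h = 6: dV/dt = 54π cm³/s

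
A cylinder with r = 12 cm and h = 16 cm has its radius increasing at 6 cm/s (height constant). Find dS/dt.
480π cm²/s

S = 2πrh + 2πr² (lateral + bases)
dS/dt = (2πh + 4πr)·dr/dt = (2π·16 + 4π·12)·6
= 480π cm²/s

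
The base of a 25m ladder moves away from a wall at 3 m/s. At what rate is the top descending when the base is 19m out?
19√66/44 ≈ 3.508 m/s

x² + y² = 25²
2x·dx/dt + 2y·dy/dt = 0
dy/dt = -x/y · dx/dt = -19/(2√66) · 3 = -19√66/44 m/s
The top is descending at 19√66/44 ≈ 3.508 m/s.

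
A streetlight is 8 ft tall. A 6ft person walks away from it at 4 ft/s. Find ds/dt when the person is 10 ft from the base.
12 ft/s

By similar triangles: 8/(x+s) = 6/s
Solving: s = 6x/2
ds/dt = 6/2 · dx/dt = 3 · 4 = 12 ft/s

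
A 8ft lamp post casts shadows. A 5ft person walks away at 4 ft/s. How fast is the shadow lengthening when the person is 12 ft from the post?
20/3 ft/s

By similar triangles: 8/(x+s) = 5/s
Solving: s = 5x/3
ds/dt = 5/3 · dx/dt = 5/3 · 4 = 20/3 ft/s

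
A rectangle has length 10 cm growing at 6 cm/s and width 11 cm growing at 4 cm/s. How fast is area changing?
106 cm²/s

A = lw
dA/dt = w·dl/dt + l·dw/dt = 11·6 + 10·4 = 106 cm²/s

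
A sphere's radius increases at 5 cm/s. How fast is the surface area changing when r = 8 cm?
320π cm²/s

S = 4πr²
dS/dt = dS/dr · dr/dt = 8πr · 5
At r = 8: dS/dt = 320π cm²/s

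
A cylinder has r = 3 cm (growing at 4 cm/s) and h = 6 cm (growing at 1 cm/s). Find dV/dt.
153π cm³/s

V = πr²h
dV/dt = 2πrh·dr/dt + πr²·dh/dt
= 2π(3)(6)(4) + π(3)²(1)
= 153π cm³/s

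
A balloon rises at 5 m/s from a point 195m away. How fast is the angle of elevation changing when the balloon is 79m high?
0.022026 rad/s

tan(θ) = y/195
sec²(θ) · dθ/dt = (1/195) · dy/dt
dθ/dt = cos²(θ)/195 · 5 = 195/(195² + 79²) · 5
dθ/dt = 0.022026 rad/s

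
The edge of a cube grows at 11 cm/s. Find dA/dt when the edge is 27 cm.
3564 cm²/s

A = 6s²
dA/dt = 12s · ds/dt = 12·27·11 = 3564 cm²/s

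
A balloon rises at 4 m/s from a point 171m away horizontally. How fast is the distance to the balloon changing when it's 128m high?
512√73/1825 ≈ 2.397 m/s

z² = 171² + y²
z = √(171² + 128²) = 25√73
dz/dt = y/z · dy/dt = 128/(25√73) · 4 = 512√73/1825 ≈ 2.397 m/s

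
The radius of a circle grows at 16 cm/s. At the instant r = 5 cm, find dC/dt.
32π cm/s

C = 2πr
dC/dt = 2π · dr/dt = 2π · 16 = 32π cm/s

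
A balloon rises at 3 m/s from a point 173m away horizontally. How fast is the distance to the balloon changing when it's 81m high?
243√36490/36490 ≈ 1.272 m/s

z² = 173² + y²
z = √(173² + 81²) = √36490
dz/dt = y/z · dy/dt = 81/√36490 · 3 = 243√36490/36490 ≈ 1.272 m/s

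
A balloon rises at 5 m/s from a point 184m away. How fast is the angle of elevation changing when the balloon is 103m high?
0.02069 rad/s

tan(θ) = y/184
sec²(θ) · dθ/dt = (1/184) · dy/dt
dθ/dt = cos²(θ)/184 · 5 = 184/(184² + 103²) · 5
dθ/dt = 0.02069 rad/s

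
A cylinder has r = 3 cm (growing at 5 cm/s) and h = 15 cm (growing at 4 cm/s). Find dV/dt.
486π cm³/s

V = πr²h
dV/dt = 2πrh·dr/dt + πr²·dh/dt
= 2π(3)(15)(5) + π(3)²(4)
= 486π cm³/s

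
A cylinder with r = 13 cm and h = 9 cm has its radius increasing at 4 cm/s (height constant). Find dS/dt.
280π cm²/s

S = 2πrh + 2πr² (lateral + bases)
dS/dt = (2πh + 4πr)·dr/dt = (2π·9 + 4π·13)·4
= 280π cm²/s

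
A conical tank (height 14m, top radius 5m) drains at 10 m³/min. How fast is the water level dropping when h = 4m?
49/(10π) ≈ 1.56 m/min

r/h = 5/14, so r = (5/14)h
V = (1/3)πr²h = (1/3)π((5/14)h)²h = (25/588)πh³
dV/dh = (25/196)πh²
dh/dt = (dV/dt)/(dV/dh) = -10/((25/196)π·4²) = -49/(10π) m/min
The level is dropping at 49/(10π) ≈ 1.56 m/min.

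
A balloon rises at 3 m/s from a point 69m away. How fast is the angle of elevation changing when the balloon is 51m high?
0.028117 rad/s

tan(θ) = y/69
sec²(θ) · dθ/dt = (1/69) · dy/dt
dθ/dt = cos²(θ)/69 · 3 = 69/(69² + 51²) · 3
dθ/dt = 0.028117 rad/s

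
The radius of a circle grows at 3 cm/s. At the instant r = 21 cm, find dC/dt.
6π cm/s

C = 2πr
dC/dt = 2π · dr/dt = 2π · 3 = 6π cm/s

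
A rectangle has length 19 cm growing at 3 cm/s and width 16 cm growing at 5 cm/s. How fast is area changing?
143 cm²/s

A = lw
dA/dt = w·dl/dt + l·dw/dt = 16·3 + 19·5 = 143 cm²/s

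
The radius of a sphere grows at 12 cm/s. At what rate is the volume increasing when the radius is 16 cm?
12288π cm³/s

V = (4/3)πr³
dV/dt = dV/dr · dr/dt = 4πr² · 12
At r = 16: dV/dt = 12288π cm³/s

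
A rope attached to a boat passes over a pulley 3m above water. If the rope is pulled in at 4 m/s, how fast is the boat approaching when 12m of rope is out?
16√15/15 ≈ 4.131 m/s

rope² = x² + 3²
x = √(12² - 3²) = 3√15
dx/dt = (rope/x) · d(rope)/dt = (12/(3√15)) · (-4) = -16√15/15 m/s
The boat approaches at 16√15/15 ≈ 4.131 m/s.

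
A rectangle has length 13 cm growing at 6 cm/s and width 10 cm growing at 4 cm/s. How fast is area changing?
112 cm²/s

A = lw
dA/dt = w·dl/dt + l·dw/dt = 10·6 + 13·4 = 112 cm²/s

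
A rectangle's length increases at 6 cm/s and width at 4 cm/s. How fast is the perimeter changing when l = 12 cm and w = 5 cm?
20 cm/s

P = 2(l + w)
dP/dt = 2(dl/dt + dw/dt) = 2(6 + 4) = 20 cm/s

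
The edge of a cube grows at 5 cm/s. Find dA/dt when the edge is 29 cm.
1740 cm²/s

A = 6s²
dA/dt = 12s · ds/dt = 12·29·5 = 1740 cm²/s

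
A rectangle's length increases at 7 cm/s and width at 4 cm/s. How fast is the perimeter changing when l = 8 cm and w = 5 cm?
22 cm/s

P = 2(l + w)
dP/dt = 2(dl/dt + dw/dt) = 2(7 + 4) = 22 cm/s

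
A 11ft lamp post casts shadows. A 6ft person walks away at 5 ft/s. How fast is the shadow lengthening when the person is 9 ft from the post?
6 ft/s

By similar triangles: 11/(x+s) = 6/s
Solving: s = 6x/5
ds/dt = 6/5 · dx/dt = 6/5 · 5 = 6 ft/s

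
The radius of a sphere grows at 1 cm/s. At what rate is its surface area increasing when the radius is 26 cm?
208π cm²/s

S = 4πr²
dS/dt = dS/dr · dr/dt = 8πr · 1
At r = 26: dS/dt = 208π cm²/s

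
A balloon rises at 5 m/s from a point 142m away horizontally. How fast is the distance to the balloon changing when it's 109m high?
109√32045/6409 ≈ 3.045 m/s

z² = 142² + y²
z = √(142² + 109²) = √32045
dz/dt = y/z · dy/dt = 109/√32045 · 5 = 109√32045/6409 ≈ 3.045 m/s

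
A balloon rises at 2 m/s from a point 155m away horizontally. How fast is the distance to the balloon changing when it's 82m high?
164√30749/30749 ≈ 0.9353 m/s

z² = 155² + y²
z = √(155² + 82²) = √30749
dz/dt = y/z · dy/dt = 82/√30749 · 2 = 164√30749/30749 ≈ 0.9353 m/s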